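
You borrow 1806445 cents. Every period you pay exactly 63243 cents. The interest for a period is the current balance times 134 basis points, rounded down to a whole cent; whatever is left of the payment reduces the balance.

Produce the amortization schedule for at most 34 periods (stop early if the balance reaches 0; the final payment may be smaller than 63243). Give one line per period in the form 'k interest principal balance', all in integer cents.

1 24206 39037 1767408
2 23683 39560 1727848
3 23153 40090 1687758
4 22615 40628 1647130
5 22071 41172 1605958
6 21519 41724 1564234
7 20960 42283 1521951
8 20394 42849 1479102
9 19819 43424 1435678
10 19238 44005 1391673
11 18648 44595 1347078
12 18050 45193 1301885
13 17445 45798 1256087
14 16831 46412 1209675
15 16209 47034 1162641
16 15579 47664 1114977
17 14940 48303 1066674
18 14293 48950 1017724
19 13637 49606 968118
20 12972 50271 917847
21 12299 50944 866903
22 11616 51627 815276
23 10924 52319 762957
24 10223 53020 709937
25 9513 53730 656207
26 8793 54450 601757
27 8063 55180 546577
28 7324 55919 490658
29 6574 56669 433989
30 5815 57428 376561
31 5045 58198 318363
32 4266 58977 259386
33 3475 59768 199618
34 2674 60569 139049

1. interest=⌊1806445·134/10000⌋=24206; principal=63243-24206=39037; balance=1806445-39037=1767408
2. interest=⌊1767408·134/10000⌋=23683; principal=63243-23683=39560; balance=1767408-39560=1727848
3. interest=⌊1727848·134/10000⌋=23153; principal=63243-23153=40090; balance=1727848-40090=1687758
4. interest=⌊1687758·134/10000⌋=22615; principal=63243-22615=40628; balance=1687758-40628=1647130
5. interest=⌊1647130·134/10000⌋=22071; principal=63243-22071=41172; balance=1647130-41172=1605958
6. interest=⌊1605958·134/10000⌋=21519; principal=63243-21519=41724; balance=1605958-41724=1564234
7. interest=⌊1564234·134/10000⌋=20960; principal=63243-20960=42283; balance=1564234-42283=1521951
8. interest=⌊1521951·134/10000⌋=20394; principal=63243-20394=42849; balance=1521951-42849=1479102
9. interest=⌊1479102·134/10000⌋=19819; principal=63243-19819=43424; balance=1479102-43424=1435678
10. interest=⌊1435678·134/10000⌋=19238; principal=63243-19238=44005; balance=1435678-44005=1391673
11. interest=⌊1391673·134/10000⌋=18648; principal=63243-18648=44595; balance=1391673-44595=1347078
12. interest=⌊1347078·134/10000⌋=18050; principal=63243-18050=45193; balance=1347078-45193=1301885
13. interest=⌊1301885·134/10000⌋=17445; principal=63243-17445=45798; balance=1301885-45798=1256087
14. interest=⌊1256087·134/10000⌋=16831; principal=63243-16831=46412; balance=1256087-46412=1209675
15. interest=⌊1209675·134/10000⌋=16209; principal=63243-16209=47034; balance=1209675-47034=1162641
16. interest=⌊1162641·134/10000⌋=15579; principal=63243-15579=47664; balance=1162641-47664=1114977
17. interest=⌊1114977·134/10000⌋=14940; principal=63243-14940=48303; balance=1114977-48303=1066674
18. interest=⌊1066674·134/10000⌋=14293; principal=63243-14293=48950; balance=1066674-48950=1017724
19. interest=⌊1017724·134/10000⌋=13637; principal=63243-13637=49606; balance=1017724-49606=968118
20. interest=⌊968118·134/10000⌋=12972; principal=63243-12972=50271; balance=968118-50271=917847
21. interest=⌊917847·134/10000⌋=12299; principal=63243-12299=50944; balance=917847-50944=866903
22. interest=⌊866903·134/10000⌋=11616; principal=63243-11616=51627; balance=866903-51627=815276
23. interest=⌊815276·134/10000⌋=10924; principal=63243-10924=52319; balance=815276-52319=762957
24. interest=⌊762957·134/10000⌋=10223; principal=63243-10223=53020; balance=762957-53020=709937
25. interest=⌊709937·134/10000⌋=9513; principal=63243-9513=53730; balance=709937-53730=656207
26. interest=⌊656207·134/10000⌋=8793; principal=63243-8793=54450; balance=656207-54450=601757
27. interest=⌊601757·134/10000⌋=8063; principal=63243-8063=55180; balance=601757-55180=546577
28. interest=⌊546577·134/10000⌋=7324; principal=63243-7324=55919; balance=546577-55919=490658
29. interest=⌊490658·134/10000⌋=6574; principal=63243-6574=56669; balance=490658-56669=433989
30. interest=⌊433989·134/10000⌋=5815; principal=63243-5815=57428; balance=433989-57428=376561
31. interest=⌊376561·134/10000⌋=5045; principal=63243-5045=58198; balance=376561-58198=318363
32. interest=⌊318363·134/10000⌋=4266; principal=63243-4266=58977; balance=318363-58977=259386
33. interest=⌊259386·134/10000⌋=3475; principal=63243-3475=59768; balance=259386-59768=199618
34. interest=⌊199618·134/10000⌋=2674; principal=63243-2674=60569; balance=199618-60569=139049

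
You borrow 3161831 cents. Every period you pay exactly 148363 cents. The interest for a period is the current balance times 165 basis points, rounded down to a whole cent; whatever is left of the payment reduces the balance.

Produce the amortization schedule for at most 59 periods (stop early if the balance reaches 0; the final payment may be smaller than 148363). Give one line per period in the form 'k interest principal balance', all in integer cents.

1. interest=⌊3161831·165/10000⌋=52170; principal=148363-52170=96193; balance=3161831-96193=3065638
2. interest=⌊3065638·165/10000⌋=50583; principal=148363-50583=97780; balance=3065638-97780=2967858
3. interest=⌊2967858·165/10000⌋=48969; principal=148363-48969=99394; balance=2967858-99394=2868464
4. interest=⌊2868464·165/10000⌋=47329; principal=148363-47329=101034; balance=2868464-101034=2767430
5. interest=⌊2767430·165/10000⌋=45662; principal=148363-45662=102701; balance=2767430-102701=2664729
6. interest=⌊2664729·165/10000⌋=43968; principal=148363-43968=104395; balance=2664729-104395=2560334
7. interest=⌊2560334·165/10000⌋=42245; principal=148363-42245=106118; balance=2560334-106118=2454216
8. interest=⌊2454216·165/10000⌋=40494; principal=148363-40494=107869; balance=2454216-107869=2346347
9. interest=⌊2346347·165/10000⌋=38714; principal=148363-38714=109649; balance=2346347-109649=2236698
10. interest=⌊2236698·165/10000⌋=36905; principal=148363-36905=111458; balance=2236698-111458=2125240
11. interest=⌊2125240·165/10000⌋=35066; principal=148363-35066=113297; balance=2125240-113297=2011943
12. interest=⌊2011943·165/10000⌋=33197; principal=148363-33197=115166; balance=2011943-115166=1896777
13. interest=⌊1896777·165/10000⌋=31296; principal=148363-31296=117067; balance=1896777-117067=1779710
14. interest=⌊1779710·165/10000⌋=29365; principal=148363-29365=118998; balance=1779710-118998=1660712
15. interest=⌊1660712·165/10000⌋=27401; principal=148363-27401=120962; balance=1660712-120962=1539750
16. interest=⌊1539750·165/10000⌋=25405; principal=148363-25405=122958; balance=1539750-122958=1416792
17. interest=⌊1416792·165/10000⌋=23377; principal=148363-23377=124986; balance=1416792-124986=1291806
18. interest=⌊1291806·165/10000⌋=21314; principal=148363-21314=127049; balance=1291806-127049=1164757
19. interest=⌊1164757·165/10000⌋=19218; principal=148363-19218=129145; balance=1164757-129145=1035612
20. interest=⌊1035612·165/10000⌋=17087; principal=148363-17087=131276; balance=1035612-131276=904336
21. interest=⌊904336·165/10000⌋=14921; principal=148363-14921=133442; balance=904336-133442=770894
22. interest=⌊770894·165/10000⌋=12719; principal=148363-12719=135644; balance=770894-135644=635250
23. interest=⌊635250·165/10000⌋=10481; principal=148363-10481=137882; balance=635250-137882=497368
24. interest=⌊497368·165/10000⌋=8206; principal=148363-8206=140157; balance=497368-140157=357211
25. interest=⌊357211·165/10000⌋=5893; principal=148363-5893=142470; balance=357211-142470=214741
26. interest=⌊214741·165/10000⌋=3543; principal=148363-3543=144820; balance=214741-144820=69921
27. interest=⌊69921·165/10000⌋=1153; principal=min(148363-1153,69921)=69921; balance=69921-69921=0

1 52170 96193 3065638
2 50583 97780 2967858
3 48969 99394 2868464
4 47329 101034 2767430
5 45662 102701 2664729
6 43968 104395 2560334
7 42245 106118 2454216
8 40494 107869 2346347
9 38714 109649 2236698
10 36905 111458 2125240
11 35066 113297 2011943
12 33197 115166 1896777
13 31296 117067 1779710
14 29365 118998 1660712
15 27401 120962 1539750
16 25405 122958 1416792
17 23377 124986 1291806
18 21314 127049 1164757
19 19218 129145 1035612
20 17087 131276 904336
21 14921 133442 770894
22 12719 135644 635250
23 10481 137882 497368
24 8206 140157 357211
25 5893 142470 214741
26 3543 144820 69921
27 1153 69921 0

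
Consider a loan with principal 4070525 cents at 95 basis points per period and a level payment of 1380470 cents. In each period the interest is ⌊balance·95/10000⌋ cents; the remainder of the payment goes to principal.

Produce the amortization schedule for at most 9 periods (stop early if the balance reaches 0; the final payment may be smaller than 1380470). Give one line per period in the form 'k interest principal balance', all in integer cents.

1. interest=⌊4070525·95/10000⌋=38669; principal=1380470-38669=1341801; balance=4070525-1341801=2728724
2. interest=⌊2728724·95/10000⌋=25922; principal=1380470-25922=1354548; balance=2728724-1354548=1374176
3. interest=⌊1374176·95/10000⌋=13054; principal=1380470-13054=1367416; balance=1374176-1367416=6760
4. interest=⌊6760·95/10000⌋=64; principal=min(1380470-64,6760)=6760; balance=6760-6760=0

1 38669 1341801 2728724
2 25922 1354548 1374176
3 13054 1367416 6760
4 64 6760 0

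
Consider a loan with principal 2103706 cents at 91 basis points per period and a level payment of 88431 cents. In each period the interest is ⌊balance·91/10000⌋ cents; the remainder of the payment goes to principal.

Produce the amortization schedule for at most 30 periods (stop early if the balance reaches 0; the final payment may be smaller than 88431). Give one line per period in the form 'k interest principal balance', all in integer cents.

1. interest=⌊2103706·91/10000⌋=19143; principal=88431-19143=69288; balance=2103706-69288=2034418
2. interest=⌊2034418·91/10000⌋=18513; principal=88431-18513=69918; balance=2034418-69918=1964500
3. interest=⌊1964500·91/10000⌋=17876; principal=88431-17876=70555; balance=1964500-70555=1893945
4. interest=⌊1893945·91/10000⌋=17234; principal=88431-17234=71197; balance=1893945-71197=1822748
5. interest=⌊1822748·91/10000⌋=16587; principal=88431-16587=71844; balance=1822748-71844=1750904
6. interest=⌊1750904·91/10000⌋=15933; principal=88431-15933=72498; balance=1750904-72498=1678406
7. interest=⌊1678406·91/10000⌋=15273; principal=88431-15273=73158; balance=1678406-73158=1605248
8. interest=⌊1605248·91/10000⌋=14607; principal=88431-14607=73824; balance=1605248-73824=1531424
9. interest=⌊1531424·91/10000⌋=13935; principal=88431-13935=74496; balance=1531424-74496=1456928
10. interest=⌊1456928·91/10000⌋=13258; principal=88431-13258=75173; balance=1456928-75173=1381755
11. interest=⌊1381755·91/10000⌋=12573; principal=88431-12573=75858; balance=1381755-75858=1305897
12. interest=⌊1305897·91/10000⌋=11883; principal=88431-11883=76548; balance=1305897-76548=1229349
13. interest=⌊1229349·91/10000⌋=11187; principal=88431-11187=77244; balance=1229349-77244=1152105
14. interest=⌊1152105·91/10000⌋=10484; principal=88431-10484=77947; balance=1152105-77947=1074158
15. interest=⌊1074158·91/10000⌋=9774; principal=88431-9774=78657; balance=1074158-78657=995501
16. interest=⌊995501·91/10000⌋=9059; principal=88431-9059=79372; balance=995501-79372=916129
17. interest=⌊916129·91/10000⌋=8336; principal=88431-8336=80095; balance=916129-80095=836034
18. interest=⌊836034·91/10000⌋=7607; principal=88431-7607=80824; balance=836034-80824=755210
19. interest=⌊755210·91/10000⌋=6872; principal=88431-6872=81559; balance=755210-81559=673651
20. interest=⌊673651·91/10000⌋=6130; principal=88431-6130=82301; balance=673651-82301=591350
21. interest=⌊591350·91/10000⌋=5381; principal=88431-5381=83050; balance=591350-83050=508300
22. interest=⌊508300·91/10000⌋=4625; principal=88431-4625=83806; balance=508300-83806=424494
23. interest=⌊424494·91/10000⌋=3862; principal=88431-3862=84569; balance=424494-84569=339925
24. interest=⌊339925·91/10000⌋=3093; principal=88431-3093=85338; balance=339925-85338=254587
25. interest=⌊254587·91/10000⌋=2316; principal=88431-2316=86115; balance=254587-86115=168472
26. interest=⌊168472·91/10000⌋=1533; principal=88431-1533=86898; balance=168472-86898=81574
27. interest=⌊81574·91/10000⌋=742; principal=min(88431-742,81574)=81574; balance=81574-81574=0

1 19143 69288 2034418
2 18513 69918 1964500
3 17876 70555 1893945
4 17234 71197 1822748
5 16587 71844 1750904
6 15933 72498 1678406
7 15273 73158 1605248
8 14607 73824 1531424
9 13935 74496 1456928
10 13258 75173 1381755
11 12573 75858 1305897
12 11883 76548 1229349
13 11187 77244 1152105
14 10484 77947 1074158
15 9774 78657 995501
16 9059 79372 916129
17 8336 80095 836034
18 7607 80824 755210
19 6872 81559 673651
20 6130 82301 591350
21 5381 83050 508300
22 4625 83806 424494
23 3862 84569 339925
24 3093 85338 254587
25 2316 86115 168472
26 1533 86898 81574
27 742 81574 0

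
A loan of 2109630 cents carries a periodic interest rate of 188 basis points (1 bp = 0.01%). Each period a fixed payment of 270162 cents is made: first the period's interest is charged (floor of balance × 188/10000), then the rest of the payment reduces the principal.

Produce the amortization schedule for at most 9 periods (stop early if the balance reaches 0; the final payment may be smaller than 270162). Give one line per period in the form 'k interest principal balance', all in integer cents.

1. interest=⌊2109630·188/10000⌋=39661; principal=270162-39661=230501; balance=2109630-230501=1879129
2. interest=⌊1879129·188/10000⌋=35327; principal=270162-35327=234835; balance=1879129-234835=1644294
3. interest=⌊1644294·188/10000⌋=30912; principal=270162-30912=239250; balance=1644294-239250=1405044
4. interest=⌊1405044·188/10000⌋=26414; principal=270162-26414=243748; balance=1405044-243748=1161296
5. interest=⌊1161296·188/10000⌋=21832; principal=270162-21832=248330; balance=1161296-248330=912966
6. interest=⌊912966·188/10000⌋=17163; principal=270162-17163=252999; balance=912966-252999=659967
7. interest=⌊659967·188/10000⌋=12407; principal=270162-12407=257755; balance=659967-257755=402212
8. interest=⌊402212·188/10000⌋=7561; principal=270162-7561=262601; balance=402212-262601=139611
9. interest=⌊139611·188/10000⌋=2624; principal=min(270162-2624,139611)=139611; balance=139611-139611=0

1 39661 230501 1879129
2 35327 234835 1644294
3 30912 239250 1405044
4 26414 243748 1161296
5 21832 248330 912966
6 17163 252999 659967
7 12407 257755 402212
8 7561 262601 139611
9 2624 139611 0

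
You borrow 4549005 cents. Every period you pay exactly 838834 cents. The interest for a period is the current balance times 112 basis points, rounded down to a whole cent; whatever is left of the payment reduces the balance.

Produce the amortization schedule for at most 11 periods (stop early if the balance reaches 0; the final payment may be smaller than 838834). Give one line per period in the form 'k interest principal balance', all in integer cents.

1. interest=⌊4549005·112/10000⌋=50948; principal=838834-50948=787886; balance=4549005-787886=3761119
2. interest=⌊3761119·112/10000⌋=42124; principal=838834-42124=796710; balance=3761119-796710=2964409
3. interest=⌊2964409·112/10000⌋=33201; principal=838834-33201=805633; balance=2964409-805633=2158776
4. interest=⌊2158776·112/10000⌋=24178; principal=838834-24178=814656; balance=2158776-814656=1344120
5. interest=⌊1344120·112/10000⌋=15054; principal=838834-15054=823780; balance=1344120-823780=520340
6. interest=⌊520340·112/10000⌋=5827; principal=min(838834-5827,520340)=520340; balance=520340-520340=0

1 50948 787886 3761119
2 42124 796710 2964409
3 33201 805633 2158776
4 24178 814656 1344120
5 15054 823780 520340
6 5827 520340 0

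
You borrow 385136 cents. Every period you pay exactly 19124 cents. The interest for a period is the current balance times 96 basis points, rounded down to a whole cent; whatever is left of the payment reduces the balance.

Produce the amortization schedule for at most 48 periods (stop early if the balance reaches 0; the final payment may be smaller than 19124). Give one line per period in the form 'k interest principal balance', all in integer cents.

1 3697 15427 369709
2 3549 15575 354134
3 3399 15725 338409
4 3248 15876 322533
5 3096 16028 306505
6 2942 16182 290323
7 2787 16337 273986
8 2630 16494 257492
9 2471 16653 240839
10 2312 16812 224027
11 2150 16974 207053
12 1987 17137 189916
13 1823 17301 172615
14 1657 17467 155148
15 1489 17635 137513
16 1320 17804 119709
17 1149 17975 101734
18 976 18148 83586
19 802 18322 65264
20 626 18498 46766
21 448 18676 28090
22 269 18855 9235
23 88 9235 0

1. interest=⌊385136·96/10000⌋=3697; principal=19124-3697=15427; balance=385136-15427=369709
2. interest=⌊369709·96/10000⌋=3549; principal=19124-3549=15575; balance=369709-15575=354134
3. interest=⌊354134·96/10000⌋=3399; principal=19124-3399=15725; balance=354134-15725=338409
4. interest=⌊338409·96/10000⌋=3248; principal=19124-3248=15876; balance=338409-15876=322533
5. interest=⌊322533·96/10000⌋=3096; principal=19124-3096=16028; balance=322533-16028=306505
6. interest=⌊306505·96/10000⌋=2942; principal=19124-2942=16182; balance=306505-16182=290323
7. interest=⌊290323·96/10000⌋=2787; principal=19124-2787=16337; balance=290323-16337=273986
8. interest=⌊273986·96/10000⌋=2630; principal=19124-2630=16494; balance=273986-16494=257492
9. interest=⌊257492·96/10000⌋=2471; principal=19124-2471=16653; balance=257492-16653=240839
10. interest=⌊240839·96/10000⌋=2312; principal=19124-2312=16812; balance=240839-16812=224027
11. interest=⌊224027·96/10000⌋=2150; principal=19124-2150=16974; balance=224027-16974=207053
12. interest=⌊207053·96/10000⌋=1987; principal=19124-1987=17137; balance=207053-17137=189916
13. interest=⌊189916·96/10000⌋=1823; principal=19124-1823=17301; balance=189916-17301=172615
14. interest=⌊172615·96/10000⌋=1657; principal=19124-1657=17467; balance=172615-17467=155148
15. interest=⌊155148·96/10000⌋=1489; principal=19124-1489=17635; balance=155148-17635=137513
16. interest=⌊137513·96/10000⌋=1320; principal=19124-1320=17804; balance=137513-17804=119709
17. interest=⌊119709·96/10000⌋=1149; principal=19124-1149=17975; balance=119709-17975=101734
18. interest=⌊101734·96/10000⌋=976; principal=19124-976=18148; balance=101734-18148=83586
19. interest=⌊83586·96/10000⌋=802; principal=19124-802=18322; balance=83586-18322=65264
20. interest=⌊65264·96/10000⌋=626; principal=19124-626=18498; balance=65264-18498=46766
21. interest=⌊46766·96/10000⌋=448; principal=19124-448=18676; balance=46766-18676=28090
22. interest=⌊28090·96/10000⌋=269; principal=19124-269=18855; balance=28090-18855=9235
23. interest=⌊9235·96/10000⌋=88; principal=min(19124-88,9235)=9235; balance=9235-9235=0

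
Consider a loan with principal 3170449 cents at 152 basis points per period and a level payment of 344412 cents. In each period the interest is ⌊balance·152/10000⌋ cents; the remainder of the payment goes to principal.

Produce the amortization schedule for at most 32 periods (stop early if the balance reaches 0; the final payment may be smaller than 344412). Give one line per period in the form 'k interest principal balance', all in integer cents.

1. interest=⌊3170449·152/10000⌋=48190; principal=344412-48190=296222; balance=3170449-296222=2874227
2. interest=⌊2874227·152/10000⌋=43688; principal=344412-43688=300724; balance=2874227-300724=2573503
3. interest=⌊2573503·152/10000⌋=39117; principal=344412-39117=305295; balance=2573503-305295=2268208
4. interest=⌊2268208·152/10000⌋=34476; principal=344412-34476=309936; balance=2268208-309936=1958272
5. interest=⌊1958272·152/10000⌋=29765; principal=344412-29765=314647; balance=1958272-314647=1643625
6. interest=⌊1643625·152/10000⌋=24983; principal=344412-24983=319429; balance=1643625-319429=1324196
7. interest=⌊1324196·152/10000⌋=20127; principal=344412-20127=324285; balance=1324196-324285=999911
8. interest=⌊999911·152/10000⌋=15198; principal=344412-15198=329214; balance=999911-329214=670697
9. interest=⌊670697·152/10000⌋=10194; principal=344412-10194=334218; balance=670697-334218=336479
10. interest=⌊336479·152/10000⌋=5114; principal=min(344412-5114,336479)=336479; balance=336479-336479=0

1 48190 296222 2874227
2 43688 300724 2573503
3 39117 305295 2268208
4 34476 309936 1958272
5 29765 314647 1643625
6 24983 319429 1324196
7 20127 324285 999911
8 15198 329214 670697
9 10194 334218 336479
10 5114 336479 0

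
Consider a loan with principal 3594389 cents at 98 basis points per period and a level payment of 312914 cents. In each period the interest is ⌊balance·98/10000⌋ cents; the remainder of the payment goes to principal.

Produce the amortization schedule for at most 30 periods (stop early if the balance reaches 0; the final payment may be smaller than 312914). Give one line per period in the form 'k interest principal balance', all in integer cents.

1 35225 277689 3316700
2 32503 280411 3036289
3 29755 283159 2753130
4 26980 285934 2467196
5 24178 288736 2178460
6 21348 291566 1886894
7 18491 294423 1592471
8 15606 297308 1295163
9 12692 300222 994941
10 9750 303164 691777
11 6779 306135 385642
12 3779 309135 76507
13 749 76507 0

1. interest=⌊3594389·98/10000⌋=35225; principal=312914-35225=277689; balance=3594389-277689=3316700
2. interest=⌊3316700·98/10000⌋=32503; principal=312914-32503=280411; balance=3316700-280411=3036289
3. interest=⌊3036289·98/10000⌋=29755; principal=312914-29755=283159; balance=3036289-283159=2753130
4. interest=⌊2753130·98/10000⌋=26980; principal=312914-26980=285934; balance=2753130-285934=2467196
5. interest=⌊2467196·98/10000⌋=24178; principal=312914-24178=288736; balance=2467196-288736=2178460
6. interest=⌊2178460·98/10000⌋=21348; principal=312914-21348=291566; balance=2178460-291566=1886894
7. interest=⌊1886894·98/10000⌋=18491; principal=312914-18491=294423; balance=1886894-294423=1592471
8. interest=⌊1592471·98/10000⌋=15606; principal=312914-15606=297308; balance=1592471-297308=1295163
9. interest=⌊1295163·98/10000⌋=12692; principal=312914-12692=300222; balance=1295163-300222=994941
10. interest=⌊994941·98/10000⌋=9750; principal=312914-9750=303164; balance=994941-303164=691777
11. interest=⌊691777·98/10000⌋=6779; principal=312914-6779=306135; balance=691777-306135=385642
12. interest=⌊385642·98/10000⌋=3779; principal=312914-3779=309135; balance=385642-309135=76507
13. interest=⌊76507·98/10000⌋=749; principal=min(312914-749,76507)=76507; balance=76507-76507=0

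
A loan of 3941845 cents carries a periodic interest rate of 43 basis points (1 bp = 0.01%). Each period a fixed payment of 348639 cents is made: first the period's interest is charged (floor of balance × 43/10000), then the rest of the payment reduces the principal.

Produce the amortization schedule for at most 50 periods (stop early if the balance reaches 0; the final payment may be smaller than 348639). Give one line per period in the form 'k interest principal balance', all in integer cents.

1 16949 331690 3610155
2 15523 333116 3277039
3 14091 334548 2942491
4 12652 335987 2606504
5 11207 337432 2269072
6 9757 338882 1930190
7 8299 340340 1589850
8 6836 341803 1248047
9 5366 343273 904774
10 3890 344749 560025
11 2408 346231 213794
12 919 213794 0

1. interest=⌊3941845·43/10000⌋=16949; principal=348639-16949=331690; balance=3941845-331690=3610155
2. interest=⌊3610155·43/10000⌋=15523; principal=348639-15523=333116; balance=3610155-333116=3277039
3. interest=⌊3277039·43/10000⌋=14091; principal=348639-14091=334548; balance=3277039-334548=2942491
4. interest=⌊2942491·43/10000⌋=12652; principal=348639-12652=335987; balance=2942491-335987=2606504
5. interest=⌊2606504·43/10000⌋=11207; principal=348639-11207=337432; balance=2606504-337432=2269072
6. interest=⌊2269072·43/10000⌋=9757; principal=348639-9757=338882; balance=2269072-338882=1930190
7. interest=⌊1930190·43/10000⌋=8299; principal=348639-8299=340340; balance=1930190-340340=1589850
8. interest=⌊1589850·43/10000⌋=6836; principal=348639-6836=341803; balance=1589850-341803=1248047
9. interest=⌊1248047·43/10000⌋=5366; principal=348639-5366=343273; balance=1248047-343273=904774
10. interest=⌊904774·43/10000⌋=3890; principal=348639-3890=344749; balance=904774-344749=560025
11. interest=⌊560025·43/10000⌋=2408; principal=348639-2408=346231; balance=560025-346231=213794
12. interest=⌊213794·43/10000⌋=919; principal=min(348639-919,213794)=213794; balance=213794-213794=0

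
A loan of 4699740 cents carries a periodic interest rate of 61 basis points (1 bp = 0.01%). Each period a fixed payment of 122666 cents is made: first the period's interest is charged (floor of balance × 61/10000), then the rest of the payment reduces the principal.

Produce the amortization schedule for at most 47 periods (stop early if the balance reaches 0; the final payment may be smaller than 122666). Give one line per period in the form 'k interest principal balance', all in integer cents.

1. interest=⌊4699740·61/10000⌋=28668; principal=122666-28668=93998; balance=4699740-93998=4605742
2. interest=⌊4605742·61/10000⌋=28095; principal=122666-28095=94571; balance=4605742-94571=4511171
3. interest=⌊4511171·61/10000⌋=27518; principal=122666-27518=95148; balance=4511171-95148=4416023
4. interest=⌊4416023·61/10000⌋=26937; principal=122666-26937=95729; balance=4416023-95729=4320294
5. interest=⌊4320294·61/10000⌋=26353; principal=122666-26353=96313; balance=4320294-96313=4223981
6. interest=⌊4223981·61/10000⌋=25766; principal=122666-25766=96900; balance=4223981-96900=4127081
7. interest=⌊4127081·61/10000⌋=25175; principal=122666-25175=97491; balance=4127081-97491=4029590
8. interest=⌊4029590·61/10000⌋=24580; principal=122666-24580=98086; balance=4029590-98086=3931504
9. interest=⌊3931504·61/10000⌋=23982; principal=122666-23982=98684; balance=3931504-98684=3832820
10. interest=⌊3832820·61/10000⌋=23380; principal=122666-23380=99286; balance=3832820-99286=3733534
11. interest=⌊3733534·61/10000⌋=22774; principal=122666-22774=99892; balance=3733534-99892=3633642
12. interest=⌊3633642·61/10000⌋=22165; principal=122666-22165=100501; balance=3633642-100501=3533141
13. interest=⌊3533141·61/10000⌋=21552; principal=122666-21552=101114; balance=3533141-101114=3432027
14. interest=⌊3432027·61/10000⌋=20935; principal=122666-20935=101731; balance=3432027-101731=3330296
15. interest=⌊3330296·61/10000⌋=20314; principal=122666-20314=102352; balance=3330296-102352=3227944
16. interest=⌊3227944·61/10000⌋=19690; principal=122666-19690=102976; balance=3227944-102976=3124968
17. interest=⌊3124968·61/10000⌋=19062; principal=122666-19062=103604; balance=3124968-103604=3021364
18. interest=⌊3021364·61/10000⌋=18430; principal=122666-18430=104236; balance=3021364-104236=2917128
19. interest=⌊2917128·61/10000⌋=17794; principal=122666-17794=104872; balance=2917128-104872=2812256
20. interest=⌊2812256·61/10000⌋=17154; principal=122666-17154=105512; balance=2812256-105512=2706744
21. interest=⌊2706744·61/10000⌋=16511; principal=122666-16511=106155; balance=2706744-106155=2600589
22. interest=⌊2600589·61/10000⌋=15863; principal=122666-15863=106803; balance=2600589-106803=2493786
23. interest=⌊2493786·61/10000⌋=15212; principal=122666-15212=107454; balance=2493786-107454=2386332
24. interest=⌊2386332·61/10000⌋=14556; principal=122666-14556=108110; balance=2386332-108110=2278222
25. interest=⌊2278222·61/10000⌋=13897; principal=122666-13897=108769; balance=2278222-108769=2169453
26. interest=⌊2169453·61/10000⌋=13233; principal=122666-13233=109433; balance=2169453-109433=2060020
27. interest=⌊2060020·61/10000⌋=12566; principal=122666-12566=110100; balance=2060020-110100=1949920
28. interest=⌊1949920·61/10000⌋=11894; principal=122666-11894=110772; balance=1949920-110772=1839148
29. interest=⌊1839148·61/10000⌋=11218; principal=122666-11218=111448; balance=1839148-111448=1727700
30. interest=⌊1727700·61/10000⌋=10538; principal=122666-10538=112128; balance=1727700-112128=1615572
31. interest=⌊1615572·61/10000⌋=9854; principal=122666-9854=112812; balance=1615572-112812=1502760
32. interest=⌊1502760·61/10000⌋=9166; principal=122666-9166=113500; balance=1502760-113500=1389260
33. interest=⌊1389260·61/10000⌋=8474; principal=122666-8474=114192; balance=1389260-114192=1275068
34. interest=⌊1275068·61/10000⌋=7777; principal=122666-7777=114889; balance=1275068-114889=1160179
35. interest=⌊1160179·61/10000⌋=7077; principal=122666-7077=115589; balance=1160179-115589=1044590
36. interest=⌊1044590·61/10000⌋=6371; principal=122666-6371=116295; balance=1044590-116295=928295
37. interest=⌊928295·61/10000⌋=5662; principal=122666-5662=117004; balance=928295-117004=811291
38. interest=⌊811291·61/10000⌋=4948; principal=122666-4948=117718; balance=811291-117718=693573
39. interest=⌊693573·61/10000⌋=4230; principal=122666-4230=118436; balance=693573-118436=575137
40. interest=⌊575137·61/10000⌋=3508; principal=122666-3508=119158; balance=575137-119158=455979
41. interest=⌊455979·61/10000⌋=2781; principal=122666-2781=119885; balance=455979-119885=336094
42. interest=⌊336094·61/10000⌋=2050; principal=122666-2050=120616; balance=336094-120616=215478
43. interest=⌊215478·61/10000⌋=1314; principal=122666-1314=121352; balance=215478-121352=94126
44. interest=⌊94126·61/10000⌋=574; principal=min(122666-574,94126)=94126; balance=94126-94126=0

1 28668 93998 4605742
2 28095 94571 4511171
3 27518 95148 4416023
4 26937 95729 4320294
5 26353 96313 4223981
6 25766 96900 4127081
7 25175 97491 4029590
8 24580 98086 3931504
9 23982 98684 3832820
10 23380 99286 3733534
11 22774 99892 3633642
12 22165 100501 3533141
13 21552 101114 3432027
14 20935 101731 3330296
15 20314 102352 3227944
16 19690 102976 3124968
17 19062 103604 3021364
18 18430 104236 2917128
19 17794 104872 2812256
20 17154 105512 2706744
21 16511 106155 2600589
22 15863 106803 2493786
23 15212 107454 2386332
24 14556 108110 2278222
25 13897 108769 2169453
26 13233 109433 2060020
27 12566 110100 1949920
28 11894 110772 1839148
29 11218 111448 1727700
30 10538 112128 1615572
31 9854 112812 1502760
32 9166 113500 1389260
33 8474 114192 1275068
34 7777 114889 1160179
35 7077 115589 1044590
36 6371 116295 928295
37 5662 117004 811291
38 4948 117718 693573
39 4230 118436 575137
40 3508 119158 455979
41 2781 119885 336094
42 2050 120616 215478
43 1314 121352 94126
44 574 94126 0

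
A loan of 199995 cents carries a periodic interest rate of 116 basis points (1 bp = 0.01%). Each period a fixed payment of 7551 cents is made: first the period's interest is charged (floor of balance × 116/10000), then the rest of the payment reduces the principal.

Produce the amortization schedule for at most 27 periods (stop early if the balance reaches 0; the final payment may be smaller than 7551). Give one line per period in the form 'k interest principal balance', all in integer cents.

1 2319 5232 194763
2 2259 5292 189471
3 2197 5354 184117
4 2135 5416 178701
5 2072 5479 173222
6 2009 5542 167680
7 1945 5606 162074
8 1880 5671 156403
9 1814 5737 150666
10 1747 5804 144862
11 1680 5871 138991
12 1612 5939 133052
13 1543 6008 127044
14 1473 6078 120966
15 1403 6148 114818
16 1331 6220 108598
17 1259 6292 102306
18 1186 6365 95941
19 1112 6439 89502
20 1038 6513 82989
21 962 6589 76400
22 886 6665 69735
23 808 6743 62992
24 730 6821 56171
25 651 6900 49271
26 571 6980 42291
27 490 7061 35230

1. interest=⌊199995·116/10000⌋=2319; principal=7551-2319=5232; balance=199995-5232=194763
2. interest=⌊194763·116/10000⌋=2259; principal=7551-2259=5292; balance=194763-5292=189471
3. interest=⌊189471·116/10000⌋=2197; principal=7551-2197=5354; balance=189471-5354=184117
4. interest=⌊184117·116/10000⌋=2135; principal=7551-2135=5416; balance=184117-5416=178701
5. interest=⌊178701·116/10000⌋=2072; principal=7551-2072=5479; balance=178701-5479=173222
6. interest=⌊173222·116/10000⌋=2009; principal=7551-2009=5542; balance=173222-5542=167680
7. interest=⌊167680·116/10000⌋=1945; principal=7551-1945=5606; balance=167680-5606=162074
8. interest=⌊162074·116/10000⌋=1880; principal=7551-1880=5671; balance=162074-5671=156403
9. interest=⌊156403·116/10000⌋=1814; principal=7551-1814=5737; balance=156403-5737=150666
10. interest=⌊150666·116/10000⌋=1747; principal=7551-1747=5804; balance=150666-5804=144862
11. interest=⌊144862·116/10000⌋=1680; principal=7551-1680=5871; balance=144862-5871=138991
12. interest=⌊138991·116/10000⌋=1612; principal=7551-1612=5939; balance=138991-5939=133052
13. interest=⌊133052·116/10000⌋=1543; principal=7551-1543=6008; balance=133052-6008=127044
14. interest=⌊127044·116/10000⌋=1473; principal=7551-1473=6078; balance=127044-6078=120966
15. interest=⌊120966·116/10000⌋=1403; principal=7551-1403=6148; balance=120966-6148=114818
16. interest=⌊114818·116/10000⌋=1331; principal=7551-1331=6220; balance=114818-6220=108598
17. interest=⌊108598·116/10000⌋=1259; principal=7551-1259=6292; balance=108598-6292=102306
18. interest=⌊102306·116/10000⌋=1186; principal=7551-1186=6365; balance=102306-6365=95941
19. interest=⌊95941·116/10000⌋=1112; principal=7551-1112=6439; balance=95941-6439=89502
20. interest=⌊89502·116/10000⌋=1038; principal=7551-1038=6513; balance=89502-6513=82989
21. interest=⌊82989·116/10000⌋=962; principal=7551-962=6589; balance=82989-6589=76400
22. interest=⌊76400·116/10000⌋=886; principal=7551-886=6665; balance=76400-6665=69735
23. interest=⌊69735·116/10000⌋=808; principal=7551-808=6743; balance=69735-6743=62992
24. interest=⌊62992·116/10000⌋=730; principal=7551-730=6821; balance=62992-6821=56171
25. interest=⌊56171·116/10000⌋=651; principal=7551-651=6900; balance=56171-6900=49271
26. interest=⌊49271·116/10000⌋=571; principal=7551-571=6980; balance=49271-6980=42291
27. interest=⌊42291·116/10000⌋=490; principal=7551-490=7061; balance=42291-7061=35230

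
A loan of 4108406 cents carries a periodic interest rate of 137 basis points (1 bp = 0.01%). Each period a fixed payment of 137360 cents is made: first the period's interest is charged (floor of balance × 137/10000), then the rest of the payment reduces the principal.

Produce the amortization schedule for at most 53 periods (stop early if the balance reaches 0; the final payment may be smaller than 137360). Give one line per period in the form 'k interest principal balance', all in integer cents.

1. interest=⌊4108406·137/10000⌋=56285; principal=137360-56285=81075; balance=4108406-81075=4027331
2. interest=⌊4027331·137/10000⌋=55174; principal=137360-55174=82186; balance=4027331-82186=3945145
3. interest=⌊3945145·137/10000⌋=54048; principal=137360-54048=83312; balance=3945145-83312=3861833
4. interest=⌊3861833·137/10000⌋=52907; principal=137360-52907=84453; balance=3861833-84453=3777380
5. interest=⌊3777380·137/10000⌋=51750; principal=137360-51750=85610; balance=3777380-85610=3691770
6. interest=⌊3691770·137/10000⌋=50577; principal=137360-50577=86783; balance=3691770-86783=3604987
7. interest=⌊3604987·137/10000⌋=49388; principal=137360-49388=87972; balance=3604987-87972=3517015
8. interest=⌊3517015·137/10000⌋=48183; principal=137360-48183=89177; balance=3517015-89177=3427838
9. interest=⌊3427838·137/10000⌋=46961; principal=137360-46961=90399; balance=3427838-90399=3337439
10. interest=⌊3337439·137/10000⌋=45722; principal=137360-45722=91638; balance=3337439-91638=3245801
11. interest=⌊3245801·137/10000⌋=44467; principal=137360-44467=92893; balance=3245801-92893=3152908
12. interest=⌊3152908·137/10000⌋=43194; principal=137360-43194=94166; balance=3152908-94166=3058742
13. interest=⌊3058742·137/10000⌋=41904; principal=137360-41904=95456; balance=3058742-95456=2963286
14. interest=⌊2963286·137/10000⌋=40597; principal=137360-40597=96763; balance=2963286-96763=2866523
15. interest=⌊2866523·137/10000⌋=39271; principal=137360-39271=98089; balance=2866523-98089=2768434
16. interest=⌊2768434·137/10000⌋=37927; principal=137360-37927=99433; balance=2768434-99433=2669001
17. interest=⌊2669001·137/10000⌋=36565; principal=137360-36565=100795; balance=2669001-100795=2568206
18. interest=⌊2568206·137/10000⌋=35184; principal=137360-35184=102176; balance=2568206-102176=2466030
19. interest=⌊2466030·137/10000⌋=33784; principal=137360-33784=103576; balance=2466030-103576=2362454
20. interest=⌊2362454·137/10000⌋=32365; principal=137360-32365=104995; balance=2362454-104995=2257459
21. interest=⌊2257459·137/10000⌋=30927; principal=137360-30927=106433; balance=2257459-106433=2151026
22. interest=⌊2151026·137/10000⌋=29469; principal=137360-29469=107891; balance=2151026-107891=2043135
23. interest=⌊2043135·137/10000⌋=27990; principal=137360-27990=109370; balance=2043135-109370=1933765
24. interest=⌊1933765·137/10000⌋=26492; principal=137360-26492=110868; balance=1933765-110868=1822897
25. interest=⌊1822897·137/10000⌋=24973; principal=137360-24973=112387; balance=1822897-112387=1710510
26. interest=⌊1710510·137/10000⌋=23433; principal=137360-23433=113927; balance=1710510-113927=1596583
27. interest=⌊1596583·137/10000⌋=21873; principal=137360-21873=115487; balance=1596583-115487=1481096
28. interest=⌊1481096·137/10000⌋=20291; principal=137360-20291=117069; balance=1481096-117069=1364027
29. interest=⌊1364027·137/10000⌋=18687; principal=137360-18687=118673; balance=1364027-118673=1245354
30. interest=⌊1245354·137/10000⌋=17061; principal=137360-17061=120299; balance=1245354-120299=1125055
31. interest=⌊1125055·137/10000⌋=15413; principal=137360-15413=121947; balance=1125055-121947=1003108
32. interest=⌊1003108·137/10000⌋=13742; principal=137360-13742=123618; balance=1003108-123618=879490
33. interest=⌊879490·137/10000⌋=12049; principal=137360-12049=125311; balance=879490-125311=754179
34. interest=⌊754179·137/10000⌋=10332; principal=137360-10332=127028; balance=754179-127028=627151
35. interest=⌊627151·137/10000⌋=8591; principal=137360-8591=128769; balance=627151-128769=498382
36. interest=⌊498382·137/10000⌋=6827; principal=137360-6827=130533; balance=498382-130533=367849
37. interest=⌊367849·137/10000⌋=5039; principal=137360-5039=132321; balance=367849-132321=235528
38. interest=⌊235528·137/10000⌋=3226; principal=137360-3226=134134; balance=235528-134134=101394
39. interest=⌊101394·137/10000⌋=1389; principal=min(137360-1389,101394)=101394; balance=101394-101394=0

1 56285 81075 4027331
2 55174 82186 3945145
3 54048 83312 3861833
4 52907 84453 3777380
5 51750 85610 3691770
6 50577 86783 3604987
7 49388 87972 3517015
8 48183 89177 3427838
9 46961 90399 3337439
10 45722 91638 3245801
11 44467 92893 3152908
12 43194 94166 3058742
13 41904 95456 2963286
14 40597 96763 2866523
15 39271 98089 2768434
16 37927 99433 2669001
17 36565 100795 2568206
18 35184 102176 2466030
19 33784 103576 2362454
20 32365 104995 2257459
21 30927 106433 2151026
22 29469 107891 2043135
23 27990 109370 1933765
24 26492 110868 1822897
25 24973 112387 1710510
26 23433 113927 1596583
27 21873 115487 1481096
28 20291 117069 1364027
29 18687 118673 1245354
30 17061 120299 1125055
31 15413 121947 1003108
32 13742 123618 879490
33 12049 125311 754179
34 10332 127028 627151
35 8591 128769 498382
36 6827 130533 367849
37 5039 132321 235528
38 3226 134134 101394
39 1389 101394 0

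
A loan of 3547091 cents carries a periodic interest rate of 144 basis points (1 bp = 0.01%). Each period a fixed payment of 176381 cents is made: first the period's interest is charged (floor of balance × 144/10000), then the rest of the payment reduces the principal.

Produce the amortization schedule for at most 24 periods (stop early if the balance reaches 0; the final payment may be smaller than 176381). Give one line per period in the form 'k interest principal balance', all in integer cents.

1 51078 125303 3421788
2 49273 127108 3294680
3 47443 128938 3165742
4 45586 130795 3034947
5 43703 132678 2902269
6 41792 134589 2767680
7 39854 136527 2631153
8 37888 138493 2492660
9 35894 140487 2352173
10 33871 142510 2209663
11 31819 144562 2065101
12 29737 146644 1918457
13 27625 148756 1769701
14 25483 150898 1618803
15 23310 153071 1465732
16 21106 155275 1310457
17 18870 157511 1152946
18 16602 159779 993167
19 14301 162080 831087
20 11967 164414 666673
21 9600 166781 499892
22 7198 169183 330709
23 4762 171619 159090
24 2290 159090 0

1. interest=⌊3547091·144/10000⌋=51078; principal=176381-51078=125303; balance=3547091-125303=3421788
2. interest=⌊3421788·144/10000⌋=49273; principal=176381-49273=127108; balance=3421788-127108=3294680
3. interest=⌊3294680·144/10000⌋=47443; principal=176381-47443=128938; balance=3294680-128938=3165742
4. interest=⌊3165742·144/10000⌋=45586; principal=176381-45586=130795; balance=3165742-130795=3034947
5. interest=⌊3034947·144/10000⌋=43703; principal=176381-43703=132678; balance=3034947-132678=2902269
6. interest=⌊2902269·144/10000⌋=41792; principal=176381-41792=134589; balance=2902269-134589=2767680
7. interest=⌊2767680·144/10000⌋=39854; principal=176381-39854=136527; balance=2767680-136527=2631153
8. interest=⌊2631153·144/10000⌋=37888; principal=176381-37888=138493; balance=2631153-138493=2492660
9. interest=⌊2492660·144/10000⌋=35894; principal=176381-35894=140487; balance=2492660-140487=2352173
10. interest=⌊2352173·144/10000⌋=33871; principal=176381-33871=142510; balance=2352173-142510=2209663
11. interest=⌊2209663·144/10000⌋=31819; principal=176381-31819=144562; balance=2209663-144562=2065101
12. interest=⌊2065101·144/10000⌋=29737; principal=176381-29737=146644; balance=2065101-146644=1918457
13. interest=⌊1918457·144/10000⌋=27625; principal=176381-27625=148756; balance=1918457-148756=1769701
14. interest=⌊1769701·144/10000⌋=25483; principal=176381-25483=150898; balance=1769701-150898=1618803
15. interest=⌊1618803·144/10000⌋=23310; principal=176381-23310=153071; balance=1618803-153071=1465732
16. interest=⌊1465732·144/10000⌋=21106; principal=176381-21106=155275; balance=1465732-155275=1310457
17. interest=⌊1310457·144/10000⌋=18870; principal=176381-18870=157511; balance=1310457-157511=1152946
18. interest=⌊1152946·144/10000⌋=16602; principal=176381-16602=159779; balance=1152946-159779=993167
19. interest=⌊993167·144/10000⌋=14301; principal=176381-14301=162080; balance=993167-162080=831087
20. interest=⌊831087·144/10000⌋=11967; principal=176381-11967=164414; balance=831087-164414=666673
21. interest=⌊666673·144/10000⌋=9600; principal=176381-9600=166781; balance=666673-166781=499892
22. interest=⌊499892·144/10000⌋=7198; principal=176381-7198=169183; balance=499892-169183=330709
23. interest=⌊330709·144/10000⌋=4762; principal=176381-4762=171619; balance=330709-171619=159090
24. interest=⌊159090·144/10000⌋=2290; principal=min(176381-2290,159090)=159090; balance=159090-159090=0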